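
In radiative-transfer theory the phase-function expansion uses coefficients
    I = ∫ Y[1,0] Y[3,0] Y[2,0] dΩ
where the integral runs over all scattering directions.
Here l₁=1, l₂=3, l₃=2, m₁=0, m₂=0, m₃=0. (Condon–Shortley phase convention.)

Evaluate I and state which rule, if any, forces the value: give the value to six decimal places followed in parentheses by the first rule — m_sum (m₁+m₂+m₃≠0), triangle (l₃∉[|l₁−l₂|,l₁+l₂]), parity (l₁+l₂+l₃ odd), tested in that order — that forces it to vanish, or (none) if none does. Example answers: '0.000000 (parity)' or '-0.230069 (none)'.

0.247767 (none)

m-sum 0 ✓  L=6 even ✓  2≤2≤4 ✓
Π(2lᵢ+1) = 3×7×5 = 105
triangle coeff Δ(1,3,2) = 1/105
Σ_t [1,1]: t=1:−1/4 = -1/4
(3j)²=3/35 [(1 3 2; 0 0 0)], sign=-1
(m-triple is (0,0,0) — same symbol as above.)
⇒ 4πI² = 27/35
I = (+1)√(27/35/(4π)) = 0.24776670
No selection rule forces the value: the integral is nonzero (none).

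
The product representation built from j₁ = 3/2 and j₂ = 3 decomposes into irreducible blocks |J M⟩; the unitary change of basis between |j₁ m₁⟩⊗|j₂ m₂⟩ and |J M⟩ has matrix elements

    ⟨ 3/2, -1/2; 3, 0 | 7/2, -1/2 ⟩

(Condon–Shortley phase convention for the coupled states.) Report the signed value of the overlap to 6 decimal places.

−√(2/21) ≈ -0.308607

j₁+j₂−J=1  J+j₁−j₂=2  J−j₁+j₂=5  j₁+j₂+J+1=9
(j₁±m₁, j₂±m₂, J±M) = (1,2,3,3,3,4)
P² = 384/7
sum k=0..1:
  [0] +1/24 = 1/24
  [1] −1/12 = -1/12
S = -1/24
C² = P²·S² = 2/21 ; C = -0.308607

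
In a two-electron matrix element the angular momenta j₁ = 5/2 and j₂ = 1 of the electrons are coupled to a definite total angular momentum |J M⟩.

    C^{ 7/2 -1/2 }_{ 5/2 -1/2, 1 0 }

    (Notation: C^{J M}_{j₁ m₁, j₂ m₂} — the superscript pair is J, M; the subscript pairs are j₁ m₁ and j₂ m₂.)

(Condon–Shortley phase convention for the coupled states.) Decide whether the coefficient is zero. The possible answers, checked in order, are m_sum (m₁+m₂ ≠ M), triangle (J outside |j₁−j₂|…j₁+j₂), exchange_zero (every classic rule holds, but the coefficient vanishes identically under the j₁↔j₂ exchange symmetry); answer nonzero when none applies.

m-sum: m₁+m₂ = -1/2+0 = -1/2, M = -1/2  ✓
triangle: |j₁−j₂| = 3/2 ≤ J = 7/2 ≤ j₁+j₂ = 7/2  ✓
exchange: j₁≠j₂ or m₁≠m₂ — the exchange symmetry imposes no constraint here
value check: CG = +√(4/7) = +0.755929 ≠ 0

nonzero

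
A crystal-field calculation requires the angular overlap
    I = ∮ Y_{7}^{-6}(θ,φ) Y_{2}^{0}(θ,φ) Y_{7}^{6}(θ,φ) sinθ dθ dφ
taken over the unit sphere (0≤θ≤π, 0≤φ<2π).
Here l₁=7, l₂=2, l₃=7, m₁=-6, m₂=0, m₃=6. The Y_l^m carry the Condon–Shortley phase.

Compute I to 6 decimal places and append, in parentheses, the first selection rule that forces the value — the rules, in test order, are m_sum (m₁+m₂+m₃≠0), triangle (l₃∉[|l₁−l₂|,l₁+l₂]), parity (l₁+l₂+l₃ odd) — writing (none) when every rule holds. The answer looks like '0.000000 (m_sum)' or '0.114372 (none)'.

-0.148420 (none)

Checks pass: Σm=0; 16 even; l₃=7∈[5,9].
(2·7+1)(2·2+1)(2·7+1) = 1125
Δ: 2! 12! 2! / 17! → 1/185640
sum: t=0:+1/2419200 t=1:−1/518400 t=2:+1/2419200 = -1/907200
3j²(7 2 7; 0 0 0) = Δ·Π!·Σ² = 56/3315  (sign +1)
sum: t=1:−1/479001600 t=2:+1/159667200 = 1/239500800
3j²(7 2 7; -6 0 6) = Δ·Π!·Σ² = 26/1785  (sign -1)
combine: 4πI² = 1125·56/3315·26/1785 = 80/289
take √, sign -1: I = -0.14841956
No selection rule forces the value: the integral is nonzero (none).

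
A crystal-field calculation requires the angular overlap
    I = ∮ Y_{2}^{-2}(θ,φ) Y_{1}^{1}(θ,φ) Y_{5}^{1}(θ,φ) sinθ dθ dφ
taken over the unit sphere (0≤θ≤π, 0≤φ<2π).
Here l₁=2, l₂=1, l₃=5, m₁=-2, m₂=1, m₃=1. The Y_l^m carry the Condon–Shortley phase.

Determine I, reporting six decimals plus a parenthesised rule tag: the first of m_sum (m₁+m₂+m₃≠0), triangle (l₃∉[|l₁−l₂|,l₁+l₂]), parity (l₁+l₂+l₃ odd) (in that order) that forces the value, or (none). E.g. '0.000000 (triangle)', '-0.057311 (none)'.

triangle: need 1≤l₃≤3, have 5; I=0

0.000000 (triangle)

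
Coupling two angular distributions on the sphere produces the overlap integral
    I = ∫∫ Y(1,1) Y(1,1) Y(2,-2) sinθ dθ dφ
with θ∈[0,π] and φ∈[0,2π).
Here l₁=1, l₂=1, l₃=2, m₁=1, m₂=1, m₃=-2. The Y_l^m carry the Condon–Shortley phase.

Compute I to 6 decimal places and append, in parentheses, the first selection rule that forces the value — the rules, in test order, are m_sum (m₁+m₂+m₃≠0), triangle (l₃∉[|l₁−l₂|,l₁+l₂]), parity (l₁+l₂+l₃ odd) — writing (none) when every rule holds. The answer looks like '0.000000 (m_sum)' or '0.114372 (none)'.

0.309019 (none)

m-sum 0 ✓  L=4 even ✓  0≤2≤2 ✓
Π(2lᵢ+1) = 3×3×5 = 45
triangle coeff Δ(1,1,2) = 1/30
Σ_t [0,0]: t=0:+1/1 = 1/1
(3j)²=2/15 [(1 1 2; 0 0 0)], sign=+1
Σ_t [0,0]: t=0:+1/4 = 1/4
(3j)²=1/5 [(1 1 2; 1 1 -2)], sign=+1
⇒ 4πI² = 6/5
I = (+1)√(6/5/(4π)) = 0.30901936
No selection rule forces the value: the integral is nonzero (none).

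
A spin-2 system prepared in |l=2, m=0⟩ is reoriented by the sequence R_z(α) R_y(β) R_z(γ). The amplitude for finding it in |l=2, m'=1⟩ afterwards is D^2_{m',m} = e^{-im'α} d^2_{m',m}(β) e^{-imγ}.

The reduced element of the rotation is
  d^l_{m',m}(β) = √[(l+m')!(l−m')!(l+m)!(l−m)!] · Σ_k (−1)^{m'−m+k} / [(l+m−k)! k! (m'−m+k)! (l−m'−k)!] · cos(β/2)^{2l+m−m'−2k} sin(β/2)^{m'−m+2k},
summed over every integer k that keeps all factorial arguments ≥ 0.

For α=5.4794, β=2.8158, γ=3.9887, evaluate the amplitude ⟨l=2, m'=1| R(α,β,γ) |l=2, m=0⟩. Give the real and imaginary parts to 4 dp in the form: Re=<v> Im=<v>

First d^2_{1,0}(β=2.8158), then the phase factors e^{-i(1)α} and e^{-i(0)γ}:
With c≡cos(β/2)=0.162177 and s≡sin(β/2)=0.986762, N=[6·1·2·2]^{1/2}=4.898979
k: max(0,(0)−(1))=0 … min(2+(0),2−(1))=1
  k=0: (−1)^1·4.8990/(2)·0.1622^3·0.9868^1 = -0.010310
  k=1: (−1)^2·4.8990/(2)·0.1622^1·0.9868^3 = +0.381682
d^2_{1,0}(2.8158) = -0.010310 +0.381682 = +0.371372
Attach z-rotation phases: D = e^{-i(1)(5.4794)}·(+0.371372)·e^{-i(0)(3.9887)} = +0.257727+0.267383i

Re=0.2577 Im=0.2674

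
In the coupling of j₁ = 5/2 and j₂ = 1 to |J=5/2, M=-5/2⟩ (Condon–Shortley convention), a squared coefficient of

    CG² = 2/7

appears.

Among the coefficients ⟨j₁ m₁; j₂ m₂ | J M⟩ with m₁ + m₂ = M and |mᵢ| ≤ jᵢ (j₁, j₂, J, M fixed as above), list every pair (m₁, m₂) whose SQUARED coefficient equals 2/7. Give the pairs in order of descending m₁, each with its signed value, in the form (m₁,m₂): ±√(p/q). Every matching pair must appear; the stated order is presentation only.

(-3/2,-1): +√(2/7)

Admissible pairs with m₁+m₂ = M = -5/2: (-5/2,0), (-3/2,-1)
  (m₁,m₂)=(-3/2,-1): CG² = 2/7, CG = +√(2/7)   ← matches the target
  (m₁,m₂)=(-5/2,0): CG² = 5/7, CG = −√(5/7)
Pairs with CG² = 2/7: (-3/2,-1): +√(2/7)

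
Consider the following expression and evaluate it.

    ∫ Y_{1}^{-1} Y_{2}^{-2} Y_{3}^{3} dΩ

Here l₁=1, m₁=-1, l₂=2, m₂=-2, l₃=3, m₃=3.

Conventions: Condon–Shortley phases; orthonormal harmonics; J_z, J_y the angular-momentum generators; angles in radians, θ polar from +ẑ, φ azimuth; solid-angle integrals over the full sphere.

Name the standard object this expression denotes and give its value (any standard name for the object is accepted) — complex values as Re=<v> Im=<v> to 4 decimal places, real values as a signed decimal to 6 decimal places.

This is a Gaunt coefficient — the integral of a triple product of spherical harmonics over the sphere.
m-sum 0 ✓  L=6 even ✓  1≤3≤3 ✓
Π(2lᵢ+1) = 3×5×7 = 105
triangle coeff Δ(1,2,3) = 1/105
Σ_t [0,0]: t=0:+1/4 = 1/4
(3j)²=3/35 [(1 2 3; 0 0 0)], sign=-1
Σ_t [0,0]: t=0:+1/48 = 1/48
(3j)²=1/7 [(1 2 3; -1 -2 3)], sign=+1
⇒ 4πI² = 9/7
I = (-1)√(9/7/(4π)) = -0.31986543

Gaunt coefficient, -0.319865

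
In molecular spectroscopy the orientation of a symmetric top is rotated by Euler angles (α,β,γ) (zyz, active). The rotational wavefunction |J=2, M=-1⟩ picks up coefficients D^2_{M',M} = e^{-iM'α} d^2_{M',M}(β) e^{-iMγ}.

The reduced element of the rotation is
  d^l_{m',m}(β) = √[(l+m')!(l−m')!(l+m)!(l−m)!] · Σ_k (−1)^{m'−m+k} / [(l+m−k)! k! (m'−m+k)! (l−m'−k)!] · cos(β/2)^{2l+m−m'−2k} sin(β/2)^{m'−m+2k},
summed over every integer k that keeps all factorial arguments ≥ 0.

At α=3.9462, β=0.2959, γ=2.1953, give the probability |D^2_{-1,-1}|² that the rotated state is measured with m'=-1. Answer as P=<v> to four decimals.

First d^2_{-1,-1}(β=0.2959), then the phase factors e^{-i(-1)α} and e^{-i(-1)γ}:
With c≡cos(β/2)=0.989075 and s≡sin(β/2)=0.147411, N=[1·6·1·6]^{1/2}=6.000000
The bounds max(0,m−m')=0 and min(l+m,l−m')=1 give 2 terms
  k=0: (−1)^0·6.0000/(6)·0.9891^4·0.1474^0 = +0.957012
  k=1: (−1)^1·6.0000/(2)·0.9891^2·0.1474^2 = -0.063773
d^2_{-1,-1}(0.2959) = +0.957012 -0.063773 = +0.893239
|D^2_{-1,-1}|² = |d^2_{-1,-1}(β)|² = (+0.893239)² = 0.797876 (the z-rotation phases have unit modulus)

P=0.7979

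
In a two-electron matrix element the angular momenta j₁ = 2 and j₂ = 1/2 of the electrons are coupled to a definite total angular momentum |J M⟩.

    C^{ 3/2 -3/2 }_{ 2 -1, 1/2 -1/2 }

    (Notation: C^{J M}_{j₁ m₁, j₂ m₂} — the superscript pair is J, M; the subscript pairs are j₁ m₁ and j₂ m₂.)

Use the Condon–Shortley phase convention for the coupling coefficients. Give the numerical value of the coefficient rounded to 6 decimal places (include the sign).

+√(1/5) ≈ +0.447214

j₁+j₂−J=1  J+j₁−j₂=3  J−j₁+j₂=0  j₁+j₂+J+1=5
(j₁±m₁, j₂±m₂, J±M) = (1,3,0,1,0,3)
P² = 36/5
sum k=0..0:
  [0] +1/6 = 1/6
S = 1/6
C² = P²·S² = 1/5 ; C = +0.447214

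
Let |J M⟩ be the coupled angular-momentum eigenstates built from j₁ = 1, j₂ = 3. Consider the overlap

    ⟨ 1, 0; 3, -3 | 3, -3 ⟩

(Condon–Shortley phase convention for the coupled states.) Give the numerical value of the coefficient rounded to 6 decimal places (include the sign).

√[7·1!1!5!/8! · 1!1!0!6!0!6!] = √(10800)
  +(−1)^0/∏(0,1,1,0,0,5)! = 1/120  (running 1/120)
⟨..|..⟩ = √(10800)·(1/120) = +0.866025

+√(3/4) ≈ +0.866025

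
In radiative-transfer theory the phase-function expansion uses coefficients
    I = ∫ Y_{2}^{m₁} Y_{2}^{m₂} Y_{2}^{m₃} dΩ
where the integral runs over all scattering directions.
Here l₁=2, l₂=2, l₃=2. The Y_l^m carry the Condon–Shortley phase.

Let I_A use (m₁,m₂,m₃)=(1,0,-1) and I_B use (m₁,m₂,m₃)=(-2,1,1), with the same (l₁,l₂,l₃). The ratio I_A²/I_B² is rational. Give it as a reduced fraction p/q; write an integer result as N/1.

Shared (l₁,l₂,l₃)=(2,2,2): N and (l;000)² cancel in I_A²/I_B².
A: Δ = 2!·2!·2!/7! = 1/630; Racah Σ t=0..1: t=0:+1/4 t=1:−1/2 = -1/4; ⇒ 3j(2 2 2; 1 0 -1)² = 1/70, sgn +1
B: Δ = 2!·2!·2!/7! = 1/630; Racah Σ t=2..2: t=2:+1/4 = 1/4; ⇒ 3j(2 2 2; -2 1 1)² = 3/35, sgn -1
I_A²/I_B² = (1/70)/(3/35) = 1/6

1/6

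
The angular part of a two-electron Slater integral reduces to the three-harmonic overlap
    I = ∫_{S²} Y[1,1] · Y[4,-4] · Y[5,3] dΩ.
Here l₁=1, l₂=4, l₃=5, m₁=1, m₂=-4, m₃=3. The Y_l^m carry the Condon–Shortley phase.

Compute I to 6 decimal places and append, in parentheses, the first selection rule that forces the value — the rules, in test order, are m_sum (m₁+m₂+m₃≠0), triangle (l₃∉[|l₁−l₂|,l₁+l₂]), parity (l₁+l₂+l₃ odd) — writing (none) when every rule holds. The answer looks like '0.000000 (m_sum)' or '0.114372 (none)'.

Checks pass: Σm=0; 10 even; l₃=5∈[3,5].
(2·1+1)(2·4+1)(2·5+1) = 297
Δ: 0! 2! 8! / 11! → 1/495
sum: t=0:+1/576 = 1/576
3j²(1 4 5; 0 0 0) = Δ·Π!·Σ² = 5/99  (sign -1)
sum: t=0:+1/80640 = 1/80640
3j²(1 4 5; 1 -4 3) = Δ·Π!·Σ² = 1/495  (sign +1)
combine: 4πI² = 297·5/99·1/495 = 1/33
take √, sign -1: I = -0.04910640
No selection rule forces the value: the integral is nonzero (none).

-0.049106 (none)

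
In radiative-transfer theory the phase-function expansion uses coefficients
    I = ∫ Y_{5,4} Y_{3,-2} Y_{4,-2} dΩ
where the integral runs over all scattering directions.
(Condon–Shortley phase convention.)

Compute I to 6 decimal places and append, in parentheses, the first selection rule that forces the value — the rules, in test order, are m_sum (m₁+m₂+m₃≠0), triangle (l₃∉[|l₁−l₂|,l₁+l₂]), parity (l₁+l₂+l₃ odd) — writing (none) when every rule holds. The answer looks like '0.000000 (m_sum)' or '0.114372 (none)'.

Rules hold: Σm=0, L=12 even, 2≤4≤8.
N = 11·7·9 = 693
Δ = 4!·6!·2!/13! = 1/180180
Racah Σ t=1..3: t=1:−1/576 t=2:+1/144 t=3:−1/576 = 1/288
⇒ 3j(5 3 4; 0 0 0)² = 20/1001, sgn +1
Racah Σ t=0..1: t=0:+1/2880 t=1:−1/8640 = 1/4320
⇒ 3j(5 3 4; 4 -2 -2)² = 8/429, sgn +1
4πI² = N·(3j₀)²·(3jₘ)² = 480/1859
I = +1·√(0.258203/4π) = 0.14334284
No selection rule forces the value: the integral is nonzero (none).

0.143343 (none)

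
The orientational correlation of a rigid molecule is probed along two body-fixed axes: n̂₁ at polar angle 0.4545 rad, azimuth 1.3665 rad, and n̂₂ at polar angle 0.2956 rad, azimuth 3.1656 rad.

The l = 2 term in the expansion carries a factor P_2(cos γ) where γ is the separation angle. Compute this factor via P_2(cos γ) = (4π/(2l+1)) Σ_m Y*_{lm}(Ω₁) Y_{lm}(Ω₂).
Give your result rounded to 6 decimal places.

Summing Y*_{l m}(θ₁,φ₁)·Y_{l m}(θ₂,φ₂) over m ∈ [−2, 2]; prefactor 4π/(2·2+1) = 2.513274:
  term(m=-2) = (-0.002190, 0.001076)   from Y*(Ω₁)=(-0.068319, 0.029579), Y(Ω₂)=(0.032743, -0.001573)
  term(m=-1) = (-0.014848, -0.063903)   from Y*(Ω₁)=(0.061823, 0.298391), Y(Ω₂)=(-0.215231, 0.005168)
  term(m=+0) = (0.246852, 0.000000)   from Y*(Ω₁)=(0.448424, -0.000000), Y(Ω₂)=(0.550487, 0.000000)
  term(m=+1) = (-0.014848, 0.063903)   from Y*(Ω₁)=(-0.061823, 0.298391), Y(Ω₂)=(0.215231, 0.005168)
  term(m=+2) = (-0.002190, -0.001076)   from Y*(Ω₁)=(-0.068319, -0.029579), Y(Ω₂)=(0.032743, 0.001573)
Accumulated sum (0.212775, -0.000000); after 4π/(2l+1) scaling, (0.534761, -0.000000) ⇒ P_2 = 0.534761

0.534761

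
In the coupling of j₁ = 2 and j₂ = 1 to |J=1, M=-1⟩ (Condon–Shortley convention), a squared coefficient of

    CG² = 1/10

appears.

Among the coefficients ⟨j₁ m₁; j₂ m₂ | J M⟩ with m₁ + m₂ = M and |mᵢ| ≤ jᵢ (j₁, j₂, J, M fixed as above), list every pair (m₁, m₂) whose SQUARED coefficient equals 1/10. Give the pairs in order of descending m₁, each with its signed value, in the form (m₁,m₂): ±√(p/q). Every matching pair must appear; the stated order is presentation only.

(0,-1): +√(1/10)

Admissible pairs with m₁+m₂ = M = -1: (-2,1), (-1,0), (0,-1)
  (m₁,m₂)=(0,-1): CG² = 1/10, CG = +√(1/10)   ← matches the target
  (m₁,m₂)=(-1,0): CG² = 3/10, CG = −√(3/10)
  (m₁,m₂)=(-2,1): CG² = 3/5, CG = +√(3/5)
Pairs with CG² = 1/10: (0,-1): +√(1/10)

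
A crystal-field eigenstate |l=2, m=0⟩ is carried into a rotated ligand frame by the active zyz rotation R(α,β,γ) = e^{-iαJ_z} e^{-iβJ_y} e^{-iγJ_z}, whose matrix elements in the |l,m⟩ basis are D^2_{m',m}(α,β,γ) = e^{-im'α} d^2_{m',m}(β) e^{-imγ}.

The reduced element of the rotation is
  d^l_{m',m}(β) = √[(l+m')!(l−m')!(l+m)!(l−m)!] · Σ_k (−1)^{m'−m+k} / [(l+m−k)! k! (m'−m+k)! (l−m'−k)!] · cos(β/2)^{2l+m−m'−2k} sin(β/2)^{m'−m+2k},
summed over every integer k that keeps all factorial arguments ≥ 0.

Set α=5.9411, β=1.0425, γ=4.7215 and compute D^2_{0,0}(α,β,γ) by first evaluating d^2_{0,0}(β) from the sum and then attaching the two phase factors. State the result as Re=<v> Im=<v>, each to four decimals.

First d^2_{0,0}(β=1.0425), then the phase factors e^{-i(0)α} and e^{-i(0)γ}:
Half-angle: c=0.867197, s=0.497965. N=√(2·2·2·2)=4.000000
Admissible k: 0..2 (factorial args all ≥0)
  k=0: (−1)^0·4.0000/(4)·0.8672^4·0.4980^0 = +0.565551
  k=1: (−1)^1·4.0000/(1)·0.8672^2·0.4980^2 = -0.745921
  k=2: (−1)^2·4.0000/(4)·0.8672^0·0.4980^4 = +0.061488
d^2_{0,0}(1.0425) = +0.565551 -0.745921 +0.061488 = -0.118881
Phases: e^{-i·(0)·5.9411}=+1.000000+0.000000i, e^{-i·(0)·4.7215}=+1.000000+0.000000i ⇒ D=-0.118881+0.000000i

Re=-0.1189 Im=0.0000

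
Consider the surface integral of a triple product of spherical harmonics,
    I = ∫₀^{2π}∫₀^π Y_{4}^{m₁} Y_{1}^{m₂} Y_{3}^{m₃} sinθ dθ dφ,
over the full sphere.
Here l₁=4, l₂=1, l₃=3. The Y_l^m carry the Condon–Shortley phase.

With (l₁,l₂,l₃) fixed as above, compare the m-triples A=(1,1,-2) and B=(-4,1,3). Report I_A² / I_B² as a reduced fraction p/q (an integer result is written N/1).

3/28

Shared (l₁,l₂,l₃)=(4,1,3): N and (l;000)² cancel in I_A²/I_B².
A: Δ = 2!·6!·0!/9! = 1/252; Racah Σ t=2..2: t=2:+1/240 = 1/240; ⇒ 3j(4 1 3; 1 1 -2)² = 1/84, sgn -1
B: Δ = 2!·6!·0!/9! = 1/252; Racah Σ t=2..2: t=2:+1/1440 = 1/1440; ⇒ 3j(4 1 3; -4 1 3)² = 1/9, sgn +1
I_A²/I_B² = (1/84)/(1/9) = 3/28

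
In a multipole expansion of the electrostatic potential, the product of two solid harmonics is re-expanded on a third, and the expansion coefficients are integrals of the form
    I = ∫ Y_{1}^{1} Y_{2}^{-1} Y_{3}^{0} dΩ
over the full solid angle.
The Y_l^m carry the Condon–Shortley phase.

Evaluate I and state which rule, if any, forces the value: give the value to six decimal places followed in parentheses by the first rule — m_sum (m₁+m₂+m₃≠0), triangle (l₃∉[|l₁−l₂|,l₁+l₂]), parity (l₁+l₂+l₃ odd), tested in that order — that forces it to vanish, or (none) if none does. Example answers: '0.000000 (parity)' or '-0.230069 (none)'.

0.143048 (none)

Rules hold: Σm=0, L=6 even, 1≤3≤3.
N = 3·5·7 = 105
Δ = 0!·2!·4!/7! = 1/105
Racah Σ t=0..0: t=0:+1/4 = 1/4
⇒ 3j(1 2 3; 0 0 0)² = 3/35, sgn -1
Racah Σ t=0..0: t=0:+1/12 = 1/12
⇒ 3j(1 2 3; 1 -1 0)² = 1/35, sgn -1
4πI² = N·(3j₀)²·(3jₘ)² = 9/35
I = +1·√(0.257143/4π) = 0.14304817
No selection rule forces the value: the integral is nonzero (none).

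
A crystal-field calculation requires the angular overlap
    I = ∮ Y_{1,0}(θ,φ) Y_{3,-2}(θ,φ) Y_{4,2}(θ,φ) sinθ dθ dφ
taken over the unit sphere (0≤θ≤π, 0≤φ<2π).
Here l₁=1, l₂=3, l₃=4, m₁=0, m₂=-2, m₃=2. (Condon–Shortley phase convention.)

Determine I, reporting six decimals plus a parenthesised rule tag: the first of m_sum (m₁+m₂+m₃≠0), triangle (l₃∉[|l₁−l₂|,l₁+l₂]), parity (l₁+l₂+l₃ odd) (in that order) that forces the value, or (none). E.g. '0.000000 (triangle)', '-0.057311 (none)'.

Checks pass: Σm=0; 8 even; l₃=4∈[2,4].
(2·1+1)(2·3+1)(2·4+1) = 189
Δ: 0! 2! 6! / 9! → 1/252
sum: t=0:+1/36 = 1/36
3j²(1 3 4; 0 0 0) = Δ·Π!·Σ² = 4/63  (sign +1)
sum: t=0:+1/120 = 1/120
3j²(1 3 4; 0 -2 2) = Δ·Π!·Σ² = 1/21  (sign +1)
combine: 4πI² = 189·4/63·1/21 = 4/7
take √, sign +1: I = 0.21324362
No selection rule forces the value: the integral is nonzero (none).

0.213244 (none)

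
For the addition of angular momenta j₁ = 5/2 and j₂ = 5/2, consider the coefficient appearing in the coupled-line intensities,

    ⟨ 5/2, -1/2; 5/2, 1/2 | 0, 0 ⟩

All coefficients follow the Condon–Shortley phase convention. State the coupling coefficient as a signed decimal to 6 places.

-0.408248

triangle: 5!*0!*0!/6! = 120/720
(j±m)!: 2!*3!*3!*2!*0!*0! = 144
prefactor² = (2J+1)*Δ*N² = 24
  k=3: −1/(3!*2!*0!*0!*0!*0!) = -1/12
Σ = -1/12  ⇒  CG² = 24*(-1/12)² = 1/6
CG = −√(1/6) = -0.408248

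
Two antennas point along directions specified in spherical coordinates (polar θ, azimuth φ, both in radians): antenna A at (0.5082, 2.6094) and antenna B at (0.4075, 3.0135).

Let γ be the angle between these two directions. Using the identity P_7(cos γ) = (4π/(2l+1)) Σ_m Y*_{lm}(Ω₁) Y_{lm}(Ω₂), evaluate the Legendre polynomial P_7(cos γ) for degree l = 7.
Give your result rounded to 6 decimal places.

0.498970

Term-by-term m-sum for l=7 (normalisation 4π/15 = 0.837758):
  m=-7: (+0.002695-0.001780i) × (-0.000479-0.000600i) = -0.000002-0.000001i  (running Σ = -0.000002-0.000001i)
  m=-6: (-0.021671+0.001118i) × (+0.004785+0.004627i) = -0.000109-0.000095i  (running Σ = -0.000111-0.000096i)
  m=-5: (+0.079195+0.041293i) × (-0.028644-0.021348i) = -0.001387-0.002873i  (running Σ = -0.001498-0.002969i)
  m=-4: (-0.131735-0.211070i) × (+0.115290+0.064848i) = -0.001500-0.032877i  (running Σ = -0.002999-0.035846i)
  m=-3: (+0.011805+0.457792i) × (-0.312665-0.126436i) = +0.054190-0.144628i  (running Σ = +0.051192-0.180474i)
  m=-2: (+0.225170-0.405963i) × (+0.521289+0.136547i) = +0.172812-0.180878i  (running Σ = +0.224004-0.361352i)
  m=-1: (-0.011214+0.006604i) × (-0.352091-0.045349i) = +0.004248-0.001817i  (running Σ = +0.228252-0.363169i)
  m=0: (-0.449618-0.000000i) × (-0.309370+0.000000i) = +0.139099+0.000000i  (running Σ = +0.367350-0.363169i)
  m=1: (+0.011214+0.006604i) × (+0.352091-0.045349i) = +0.004248+0.001817i  (running Σ = +0.371598-0.361352i)
  m=2: (+0.225170+0.405963i) × (+0.521289-0.136547i) = +0.172812+0.180878i  (running Σ = +0.544410-0.180474i)
  m=3: (-0.011805+0.457792i) × (+0.312665-0.126436i) = +0.054190+0.144628i  (running Σ = +0.598600-0.035846i)
  m=4: (-0.131735+0.211070i) × (+0.115290-0.064848i) = -0.001500+0.032877i  (running Σ = +0.597100-0.002969i)
  m=5: (-0.079195+0.041293i) × (+0.028644-0.021348i) = -0.001387+0.002873i  (running Σ = +0.595713-0.000096i)
  m=6: (-0.021671-0.001118i) × (+0.004785-0.004627i) = -0.000109+0.000095i  (running Σ = +0.595604-0.000001i)
  m=7: (-0.002695-0.001780i) × (+0.000479-0.000600i) = -0.000002+0.000001i  (running Σ = +0.595602-0.000000i)
Accumulated sum +0.595602-0.000000i; after 4π/(2l+1) scaling, +0.498970-0.000000i ⇒ P_7 = 0.498970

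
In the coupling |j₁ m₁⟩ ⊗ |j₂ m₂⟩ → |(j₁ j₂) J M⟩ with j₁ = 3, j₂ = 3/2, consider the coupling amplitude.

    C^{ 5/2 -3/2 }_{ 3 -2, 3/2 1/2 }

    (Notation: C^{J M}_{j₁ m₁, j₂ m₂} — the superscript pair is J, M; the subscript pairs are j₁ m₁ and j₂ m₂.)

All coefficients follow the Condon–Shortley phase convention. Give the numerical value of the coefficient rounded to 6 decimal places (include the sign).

+√(1/14) = +0.267261

triangle: 2!·4!·1!/8! = 48/40320
(j±m)!: 1!·5!·2!·1!·1!·4! = 5760
prefactor² = (2J+1)·Δ·N² = 288/7
  k=1: −1/(1!·1!·4!·1!·0!·0!) = -1/24
  k=2: +1/(2!·0!·3!·0!·1!·1!) = 1/12
Σ = 1/24  ⇒  CG² = 288/7·(1/24)² = 1/14
CG = +√(1/14) = +0.267261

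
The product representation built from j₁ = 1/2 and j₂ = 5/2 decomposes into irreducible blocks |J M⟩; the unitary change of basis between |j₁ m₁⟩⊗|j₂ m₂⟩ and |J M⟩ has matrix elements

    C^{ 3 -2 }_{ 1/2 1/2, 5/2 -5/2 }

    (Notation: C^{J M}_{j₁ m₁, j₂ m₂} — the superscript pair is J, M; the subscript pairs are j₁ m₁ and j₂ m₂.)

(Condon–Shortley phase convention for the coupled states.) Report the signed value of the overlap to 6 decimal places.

+√(1/6) = +0.408248

√[7·0!1!5!/7! · 1!0!0!5!1!5!] = √(2400)
  +(−1)^0/∏(0,0,0,0,1,5)! = 1/120  (running 1/120)
⟨..|..⟩ = √(2400)·(1/120) = +0.408248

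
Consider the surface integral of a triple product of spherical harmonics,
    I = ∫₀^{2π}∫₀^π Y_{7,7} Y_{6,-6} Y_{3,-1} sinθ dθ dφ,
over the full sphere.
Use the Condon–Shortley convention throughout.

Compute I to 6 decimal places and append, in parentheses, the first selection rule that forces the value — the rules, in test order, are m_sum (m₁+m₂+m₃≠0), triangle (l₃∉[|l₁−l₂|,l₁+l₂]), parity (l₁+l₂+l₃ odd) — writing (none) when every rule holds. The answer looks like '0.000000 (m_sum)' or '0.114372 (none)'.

0.220392 (none)

m-sum 0 ✓  L=16 even ✓  1≤3≤13 ✓
Π(2lᵢ+1) = 15×13×7 = 1365
triangle coeff Δ(7,6,3) = 1/2042040
Σ_t [4,6]: t=4:+1/207360 t=5:−1/57600 t=6:+1/207360 = -1/129600
(3j)²=168/12155 [(7 6 3; 0 0 0)], sign=+1
Σ_t [0,0]: t=0:+1/174182400 = 1/174182400
(3j)²=11/340 [(7 6 3; 7 -6 -1)], sign=+1
⇒ 4πI² = 882/1445
I = (+1)√(882/1445/(4π)) = 0.22039180
No selection rule forces the value: the integral is nonzero (none).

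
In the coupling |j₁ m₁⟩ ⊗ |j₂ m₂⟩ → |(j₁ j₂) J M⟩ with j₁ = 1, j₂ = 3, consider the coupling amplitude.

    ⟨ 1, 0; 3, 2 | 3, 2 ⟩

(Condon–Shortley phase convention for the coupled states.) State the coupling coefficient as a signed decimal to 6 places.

−√(1/3) ≈ -0.577350

triangle: 1!·1!·5!/8! = 120/40320
(j±m)!: 1!·1!·5!·1!·5!·1! = 14400
prefactor² = (2J+1)·Δ·N² = 300
  k=0: +1/(0!·1!·1!·5!·0!·0!) = 1/120
  k=1: −1/(1!·0!·0!·4!·1!·1!) = -1/24
Σ = -1/30  ⇒  CG² = 300·(-1/30)² = 1/3
CG = −√(1/3) = -0.577350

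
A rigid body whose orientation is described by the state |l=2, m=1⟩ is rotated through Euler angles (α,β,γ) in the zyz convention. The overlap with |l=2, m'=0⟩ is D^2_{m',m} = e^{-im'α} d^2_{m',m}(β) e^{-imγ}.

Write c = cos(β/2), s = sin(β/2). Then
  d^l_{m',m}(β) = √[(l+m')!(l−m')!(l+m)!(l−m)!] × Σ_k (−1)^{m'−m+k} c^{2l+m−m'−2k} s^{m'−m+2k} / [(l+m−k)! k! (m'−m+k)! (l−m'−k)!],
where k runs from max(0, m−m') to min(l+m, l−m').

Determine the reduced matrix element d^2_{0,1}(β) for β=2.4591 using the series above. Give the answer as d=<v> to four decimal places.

d=-0.5994

d^2_{0,1}(β=2.4591) via the finite sum:
c=cos(2.459100/2)=0.334662, s=sin(2.459100/2)=0.942338; N=√[2·2·6·1]=4.898979
Admissible k: 1..2 (factorial args all ≥0)
  k=1: (−1)^0·4.8990/(2)·0.3347^3·0.9423^1 = +0.086517
  k=2: (−1)^1·4.8990/(2)·0.3347^1·0.9423^3 = -0.685966
d^2_{0,1}(2.4591) = +0.086517 -0.685966 = -0.599449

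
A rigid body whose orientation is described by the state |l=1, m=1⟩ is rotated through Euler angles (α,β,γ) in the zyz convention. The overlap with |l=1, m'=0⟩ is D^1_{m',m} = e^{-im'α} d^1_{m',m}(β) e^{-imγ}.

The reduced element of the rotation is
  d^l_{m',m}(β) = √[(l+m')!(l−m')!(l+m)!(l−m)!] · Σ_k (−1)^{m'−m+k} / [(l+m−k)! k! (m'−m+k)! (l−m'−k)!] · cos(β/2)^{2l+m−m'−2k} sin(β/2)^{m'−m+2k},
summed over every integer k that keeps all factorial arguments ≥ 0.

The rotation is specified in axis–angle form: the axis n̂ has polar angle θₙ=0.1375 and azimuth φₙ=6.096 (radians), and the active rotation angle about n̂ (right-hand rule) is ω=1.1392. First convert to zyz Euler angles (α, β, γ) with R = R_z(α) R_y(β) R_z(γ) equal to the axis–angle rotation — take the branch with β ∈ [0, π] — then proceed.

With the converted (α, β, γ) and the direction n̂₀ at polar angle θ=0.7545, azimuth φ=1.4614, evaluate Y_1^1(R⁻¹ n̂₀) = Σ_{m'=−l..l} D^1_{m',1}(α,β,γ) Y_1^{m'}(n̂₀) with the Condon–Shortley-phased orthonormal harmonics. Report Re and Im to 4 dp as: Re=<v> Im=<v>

Re=-0.2476 Im=-0.1023

Axis–angle → zyz. n̂ = (sinθₙcosφₙ, sinθₙsinφₙ, cosθₙ) = (+0.134673, -0.025507, +0.990562), ω = 1.1392.
R = I cosω + sinω [n̂]ₓ + (1−cosω) n̂n̂ᵀ gives
  R = [+0.428871, -0.901725, +0.054429; +0.897728, +0.418700, -0.137020; +0.100765, +0.107626, +0.989072]
β = atan2(√(R₁₃²+R₂₃²), R₃₃) = 0.147974; α = atan2(R₂₃, R₁₃) mod 2π = 5.090506; γ = atan2(R₃₂, −R₃₁) mod 2π = 2.323283
Need the full column D^1_{m',1} for m'=−1..1 at α=5.0905, β=0.1480, γ=2.3233.
cos(β/2)=0.997264, sin(β/2)=0.073920
d^1_{-1,1}: single k=2 term ⇒ +0.005464;  D = -0.005086+0.001998i
d^1_{0,1}: single k=1 term ⇒ +0.104252;  D = -0.071252-0.076103i
d^1_{1,1}: single k=0 term ⇒ +0.994536;  D = +0.423785-0.899726i
Y_1^{m'}(θ=0.7545,φ=1.4614) and Σ D·Y over m':
  (-0.0051+0.0020i)·(+0.0258-0.2352i)  (-0.0713-0.0761i)·(+0.3560+0.0000i)  (+0.4238-0.8997i)·(-0.0258-0.2352i)
Y_1^1(R⁻¹ n̂) = -0.247612-0.102284i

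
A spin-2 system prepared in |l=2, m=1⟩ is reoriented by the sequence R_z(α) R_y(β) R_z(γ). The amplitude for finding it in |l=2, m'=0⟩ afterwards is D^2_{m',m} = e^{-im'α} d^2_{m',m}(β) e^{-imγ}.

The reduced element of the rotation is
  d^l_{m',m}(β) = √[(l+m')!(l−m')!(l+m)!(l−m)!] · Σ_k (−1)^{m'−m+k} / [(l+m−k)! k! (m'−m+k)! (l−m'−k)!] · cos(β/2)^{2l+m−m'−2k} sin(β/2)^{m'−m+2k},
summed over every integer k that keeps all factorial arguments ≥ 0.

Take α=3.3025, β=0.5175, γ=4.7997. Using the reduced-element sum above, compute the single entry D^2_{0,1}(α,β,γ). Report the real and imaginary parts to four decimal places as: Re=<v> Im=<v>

Split into d^2_{0,1}(β=0.5175) × two z-phases.
Half-angle: c=0.966711, s=0.255872. N=√(2·2·6·1)=4.898979
k: max(0,(1)−(0))=1 … min(2+(1),2−(0))=2
  k=1: (−1)^0·4.8990/(2)·0.9667^3·0.2559^1 = +0.566224
  k=2: (−1)^1·4.8990/(2)·0.9667^1·0.2559^3 = -0.039668
d^2_{0,1}(0.5175) = +0.566224 -0.039668 = +0.526556
Attach z-rotation phases: D = e^{-i(0)(3.3025)}·(+0.526556)·e^{-i(1)(4.7997)} = +0.045916+0.524550i

Re=0.0459 Im=0.5246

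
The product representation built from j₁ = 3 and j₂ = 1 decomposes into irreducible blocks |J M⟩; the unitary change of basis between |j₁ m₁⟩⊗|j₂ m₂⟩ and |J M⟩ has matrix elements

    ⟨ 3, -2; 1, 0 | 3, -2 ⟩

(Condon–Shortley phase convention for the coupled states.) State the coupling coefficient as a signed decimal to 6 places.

triangle: 1!×5!×1!/8! = 120/40320
(j±m)!: 1!×5!×1!×1!×1!×5! = 14400
prefactor² = (2J+1)×Δ×N² = 300
  k=0: +1/(0!×1!×5!×1!×0!×0!) = 1/120
  k=1: −1/(1!×0!×4!×0!×1!×1!) = -1/24
Σ = -1/30  ⇒  CG² = 300×(-1/30)² = 1/3
CG = −√(1/3) = -0.577350

-0.577350  (= −√(1/3))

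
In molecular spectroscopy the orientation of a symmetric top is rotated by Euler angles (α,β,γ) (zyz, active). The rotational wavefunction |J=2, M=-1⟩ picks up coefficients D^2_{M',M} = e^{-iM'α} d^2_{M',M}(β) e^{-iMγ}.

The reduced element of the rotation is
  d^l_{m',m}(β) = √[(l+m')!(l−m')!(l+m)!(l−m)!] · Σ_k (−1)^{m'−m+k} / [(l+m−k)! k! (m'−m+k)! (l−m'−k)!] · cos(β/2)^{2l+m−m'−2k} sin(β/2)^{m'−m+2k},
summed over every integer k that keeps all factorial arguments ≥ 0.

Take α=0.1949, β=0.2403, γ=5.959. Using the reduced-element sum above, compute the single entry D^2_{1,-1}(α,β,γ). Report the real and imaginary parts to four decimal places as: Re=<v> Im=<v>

Re=0.0367 Im=-0.0210

First d^2_{1,-1}(β=0.2403), then the phase factors e^{-i(1)α} and e^{-i(-1)γ}:
c=cos(0.240300/2)=0.992791, s=sin(0.240300/2)=0.119861; N=√[6·1·1·6]=6.000000
k: max(0,(-1)−(1))=0 … min(2+(-1),2−(1))=1
  k=0: (−1)^2·6.0000/(2)·0.9928^2·0.1199^2 = +0.042481
  k=1: (−1)^3·6.0000/(6)·0.9928^0·0.1199^4 = -0.000206
d^2_{1,-1}(0.2403) = +0.042481 -0.000206 = +0.042274
Phases: e^{-i·(1)·0.1949}=+0.981067-0.193668i, e^{-i·(-1)·5.9590}=+0.947911-0.318537i ⇒ D=+0.036706-0.020972i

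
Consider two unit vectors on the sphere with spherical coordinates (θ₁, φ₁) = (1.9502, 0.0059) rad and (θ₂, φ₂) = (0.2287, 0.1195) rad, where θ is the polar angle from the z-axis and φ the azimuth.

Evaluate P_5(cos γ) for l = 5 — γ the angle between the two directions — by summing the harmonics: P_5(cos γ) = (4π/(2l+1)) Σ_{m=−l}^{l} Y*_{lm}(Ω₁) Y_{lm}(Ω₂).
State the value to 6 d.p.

-0.254254

Summing Y*_{l m}(θ₁,φ₁)·Y_{l m}(θ₂,φ₂) over m ∈ [−5, 5]; prefactor 4π/(2·5+1) = 1.142397:
  term(m=-5) = (0.000075, -0.000048)   from Y*(Ω₁)=(0.320822, 0.009467), Y(Ω₂)=(0.000230, -0.000156)
  term(m=-4) = (-0.001373, 0.000671)   from Y*(Ω₁)=(-0.404577, -0.009550), Y(Ω₂)=(0.003353, -0.001737)
  term(m=-3) = (0.001862, -0.000660)   from Y*(Ω₁)=(0.065020, 0.001151), Y(Ω₂)=(0.028453, -0.010661)
  term(m=-2) = (0.048628, -0.011242)   from Y*(Ω₁)=(0.318693, 0.003761), Y(Ω₂)=(0.152147, -0.037072)
  term(m=-1) = (-0.074591, 0.008510)   from Y*(Ω₁)=(-0.156266, -0.000922), Y(Ω₂)=(0.476996, -0.057274)
  term(m=+0) = (-0.171763, -0.000000)   from Y*(Ω₁)=(-0.285157, -0.000000), Y(Ω₂)=(0.602346, 0.000000)
  term(m=+1) = (-0.074591, -0.008510)   from Y*(Ω₁)=(0.156266, -0.000922), Y(Ω₂)=(-0.476996, -0.057274)
  term(m=+2) = (0.048628, 0.011242)   from Y*(Ω₁)=(0.318693, -0.003761), Y(Ω₂)=(0.152147, 0.037072)
  term(m=+3) = (0.001862, 0.000660)   from Y*(Ω₁)=(-0.065020, 0.001151), Y(Ω₂)=(-0.028453, -0.010661)
  term(m=+4) = (-0.001373, -0.000671)   from Y*(Ω₁)=(-0.404577, 0.009550), Y(Ω₂)=(0.003353, 0.001737)
  term(m=+5) = (0.000075, 0.000048)   from Y*(Ω₁)=(-0.320822, 0.009467), Y(Ω₂)=(-0.000230, -0.000156)
Total Σ_m = (-0.222561, 0.000000). Multiply by 1.142397: (-0.254254, 0.000000). P_5(cos γ) = -0.254254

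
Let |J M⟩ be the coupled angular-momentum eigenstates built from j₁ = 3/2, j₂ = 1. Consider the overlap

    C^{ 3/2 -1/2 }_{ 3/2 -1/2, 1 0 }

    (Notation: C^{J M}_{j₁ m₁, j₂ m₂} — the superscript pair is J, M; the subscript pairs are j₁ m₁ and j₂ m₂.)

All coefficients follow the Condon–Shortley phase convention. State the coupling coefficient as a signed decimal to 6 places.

triangle: 1!×2!×1!/5! = 2/120
(j±m)!: 1!×2!×1!×1!×1!×2! = 4
prefactor² = (2J+1)×Δ×N² = 4/15
  k=0: +1/(0!×1!×2!×1!×0!×0!) = 1/2
  k=1: −1/(1!×0!×1!×0!×1!×1!) = -1
Σ = -1/2  ⇒  CG² = 4/15×(-1/2)² = 1/15
CG = −√(1/15) = -0.258199

−√(1/15) ≈ -0.258199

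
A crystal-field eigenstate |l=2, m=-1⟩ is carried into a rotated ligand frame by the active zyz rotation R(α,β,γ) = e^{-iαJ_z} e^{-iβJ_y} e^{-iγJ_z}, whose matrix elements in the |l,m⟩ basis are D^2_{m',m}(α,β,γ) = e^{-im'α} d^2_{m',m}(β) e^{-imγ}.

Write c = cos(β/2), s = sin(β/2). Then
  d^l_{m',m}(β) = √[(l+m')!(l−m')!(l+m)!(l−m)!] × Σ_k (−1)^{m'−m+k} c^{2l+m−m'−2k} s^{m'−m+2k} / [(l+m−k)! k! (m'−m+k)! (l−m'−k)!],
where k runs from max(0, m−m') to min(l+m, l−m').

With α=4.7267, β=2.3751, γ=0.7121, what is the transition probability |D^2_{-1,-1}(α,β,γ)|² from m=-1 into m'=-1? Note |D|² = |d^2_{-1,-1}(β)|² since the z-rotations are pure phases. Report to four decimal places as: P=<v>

P=0.1165

D^2_{-1,-1}(4.7267,2.3751,0.7121) = e^{-i·-1·4.7267}·d^2_{-1,-1}(2.3751)·e^{-i·-1·0.7121}. Compute d first:
With c≡cos(β/2)=0.373933 and s≡sin(β/2)=0.927456, N=[1·6·1·6]^{1/2}=6.000000
k: max(0,(-1)−(-1))=0 … min(2+(-1),2−(-1))=1
  k=0: (−1)^0·6.0000/(6)·0.3739^4·0.9275^0 = +0.019551
  k=1: (−1)^1·6.0000/(2)·0.3739^2·0.9275^2 = -0.360824
d^2_{-1,-1}(2.3751) = +0.019551 -0.360824 = -0.341273
|D^2_{-1,-1}|² = |d^2_{-1,-1}(β)|² = (-0.341273)² = 0.116467 (the z-rotation phases have unit modulus)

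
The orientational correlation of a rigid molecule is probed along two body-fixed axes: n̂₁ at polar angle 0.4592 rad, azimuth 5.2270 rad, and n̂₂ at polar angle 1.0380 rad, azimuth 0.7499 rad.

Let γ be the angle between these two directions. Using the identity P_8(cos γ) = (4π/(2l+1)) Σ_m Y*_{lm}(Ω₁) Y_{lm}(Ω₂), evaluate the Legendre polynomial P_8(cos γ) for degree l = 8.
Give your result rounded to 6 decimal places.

-0.283046

Expand P_8 via completeness: Σ_{m} conj(Y_{8,m}) at Ω₁ times Y_{8,m} at Ω₂ —
  [-8]  conj(Y_{8,-8})(Ω₁) = -0.00043 - 0.00064j ; Y_{8,-8}(Ω₂) = 0.14997 + 0.04377j ; Δ = -0.00004 - 0.00011j
  [-7]  conj(Y_{8,-7})(Ω₁) = 0.00276 - 0.00556j ; Y_{8,-7}(Ω₂) = 0.18848 + 0.31665j ; Δ = 0.00228 - 0.00017j
  [-6]  conj(Y_{8,-6})(Ω₁) = 0.03150 - 0.00170j ; Y_{8,-6}(Ω₂) = -0.09329 + 0.43136j ; Δ = -0.00221 + 0.01375j
  [-5]  conj(Y_{8,-5})(Ω₁) = 0.06078 + 0.09513j ; Y_{8,-5}(Ω₂) = -0.13990 + 0.09734j ; Δ = -0.01776 - 0.00739j
  [-4]  conj(Y_{8,-4})(Ω₁) = -0.13506 + 0.25465j ; Y_{8,-4}(Ω₂) = 0.25467 + 0.03641j ; Δ = -0.04367 + 0.05993j
  [-3]  conj(Y_{8,-3})(Ω₁) = -0.49680 + 0.01340j ; Y_{8,-3}(Ω₂) = 0.19802 + 0.24542j ; Δ = -0.10166 - 0.11927j
  [-2]  conj(Y_{8,-2})(Ω₁) = -0.24099 - 0.40060j ; Y_{8,-2}(Ω₂) = 0.00766 - 0.10768j ; Δ = -0.04498 + 0.02288j
  [-1]  conj(Y_{8,-1})(Ω₁) = -0.01503 + 0.02659j ; Y_{8,-1}(Ω₂) = 0.24634 - 0.22944j ; Δ = 0.00240 + 0.01000j
  [+0]  conj(Y_{8,0})(Ω₁) = -0.47552 + 0.00000j ; Y_{8,0}(Ω₂) = -0.05966 + 0.00000j ; Δ = 0.02837 + 0.00000j
  [+1]  conj(Y_{8,1})(Ω₁) = 0.01503 + 0.02659j ; Y_{8,1}(Ω₂) = -0.24634 - 0.22944j ; Δ = 0.00240 - 0.01000j
  [+2]  conj(Y_{8,2})(Ω₁) = -0.24099 + 0.40060j ; Y_{8,2}(Ω₂) = 0.00766 + 0.10768j ; Δ = -0.04498 - 0.02288j
  [+3]  conj(Y_{8,3})(Ω₁) = 0.49680 + 0.01340j ; Y_{8,3}(Ω₂) = -0.19802 + 0.24542j ; Δ = -0.10166 + 0.11927j
  [+4]  conj(Y_{8,4})(Ω₁) = -0.13506 - 0.25465j ; Y_{8,4}(Ω₂) = 0.25467 - 0.03641j ; Δ = -0.04367 - 0.05993j
  [+5]  conj(Y_{8,5})(Ω₁) = -0.06078 + 0.09513j ; Y_{8,5}(Ω₂) = 0.13990 + 0.09734j ; Δ = -0.01776 + 0.00739j
  [+6]  conj(Y_{8,6})(Ω₁) = 0.03150 + 0.00170j ; Y_{8,6}(Ω₂) = -0.09329 - 0.43136j ; Δ = -0.00221 - 0.01375j
  [+7]  conj(Y_{8,7})(Ω₁) = -0.00276 - 0.00556j ; Y_{8,7}(Ω₂) = -0.18848 + 0.31665j ; Δ = 0.00228 + 0.00017j
  [+8]  conj(Y_{8,8})(Ω₁) = -0.00043 + 0.00064j ; Y_{8,8}(Ω₂) = 0.14997 - 0.04377j ; Δ = -0.00004 + 0.00011j
Σ over m = -0.38291 + 0.00000j; ×(4π/17) → -0.28305 + 0.00000j. Real part: -0.283046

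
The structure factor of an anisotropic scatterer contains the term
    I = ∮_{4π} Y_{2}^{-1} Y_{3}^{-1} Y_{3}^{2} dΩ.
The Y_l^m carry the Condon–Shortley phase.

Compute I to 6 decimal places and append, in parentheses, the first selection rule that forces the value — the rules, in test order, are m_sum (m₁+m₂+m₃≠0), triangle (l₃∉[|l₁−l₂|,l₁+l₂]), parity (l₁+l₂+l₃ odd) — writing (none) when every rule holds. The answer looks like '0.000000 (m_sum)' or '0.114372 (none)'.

Checks pass: Σm=0; 8 even; l₃=3∈[1,5].
(2·2+1)(2·3+1)(2·3+1) = 245
Δ: 2! 2! 4! / 9! → 1/3780
sum: t=0:+1/24 t=1:−1/4 t=2:+1/24 = -1/6
3j²(2 3 3; 0 0 0) = Δ·Π!·Σ² = 4/105  (sign +1)
sum: t=1:−1/12 t=2:+1/48 = -1/16
3j²(2 3 3; -1 -1 2) = Δ·Π!·Σ² = 1/28  (sign +1)
combine: 4πI² = 245·4/105·1/28 = 1/3
take √, sign +1: I = 0.16286750
No selection rule forces the value: the integral is nonzero (none).

0.162868 (none)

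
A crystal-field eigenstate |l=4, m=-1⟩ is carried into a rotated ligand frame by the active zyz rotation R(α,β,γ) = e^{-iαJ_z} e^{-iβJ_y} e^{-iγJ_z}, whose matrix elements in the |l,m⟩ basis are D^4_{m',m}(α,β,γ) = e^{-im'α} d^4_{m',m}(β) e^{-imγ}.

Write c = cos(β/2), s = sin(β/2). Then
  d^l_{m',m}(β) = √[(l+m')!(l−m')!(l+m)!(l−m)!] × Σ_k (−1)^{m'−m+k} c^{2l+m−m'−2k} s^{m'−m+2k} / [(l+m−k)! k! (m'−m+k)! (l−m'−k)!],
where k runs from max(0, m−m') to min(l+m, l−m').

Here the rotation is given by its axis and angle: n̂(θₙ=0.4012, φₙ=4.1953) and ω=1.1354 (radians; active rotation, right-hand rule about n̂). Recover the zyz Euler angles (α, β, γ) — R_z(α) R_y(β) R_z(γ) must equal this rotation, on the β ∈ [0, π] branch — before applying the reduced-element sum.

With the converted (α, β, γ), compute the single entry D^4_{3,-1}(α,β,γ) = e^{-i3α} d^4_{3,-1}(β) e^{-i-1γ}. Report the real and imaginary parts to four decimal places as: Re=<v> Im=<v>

Re=0.0122 Im=0.0193

Axis–angle → zyz. n̂ = (sinθₙcosφₙ, sinθₙsinφₙ, cosθₙ) = (-0.193056, -0.339467, +0.920593), ω = 1.1354.
R = I cosω + sinω [n̂]ₓ + (1−cosω) n̂n̂ᵀ gives
  R = [+0.443321, -0.796809, -0.410562; +0.872599, +0.488404, -0.005659; +0.205029, -0.355748, +0.911815]
β = atan2(√(R₁₃²+R₂₃²), R₃₃) = 0.423113; α = atan2(R₂₃, R₁₃) mod 2π = 3.155375; γ = atan2(R₃₂, −R₃₁) mod 2π = 4.189553
First d^4_{3,-1}(β=0.4231), then the phase factors e^{-i(3)α} and e^{-i(-1)γ}:
With c≡cos(β/2)=0.977705 and s≡sin(β/2)=0.209982, N=[5040·1·6·120]^{1/2}=1904.940944
The bounds max(0,m−m')=0 and min(l+m,l−m')=1 give 2 terms
  k=0: (−1)^4·1904.9409/(144)·0.9777^4·0.2100^4 = +0.023501
  k=1: (−1)^5·1904.9409/(240)·0.9777^2·0.2100^6 = -0.000650
d^4_{3,-1}(0.4231) = +0.023501 -0.000650 = +0.022850
D = (-0.999145+0.041336i)·(+0.022850)·(-0.499339-0.866407i) = +0.012219+0.019309i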